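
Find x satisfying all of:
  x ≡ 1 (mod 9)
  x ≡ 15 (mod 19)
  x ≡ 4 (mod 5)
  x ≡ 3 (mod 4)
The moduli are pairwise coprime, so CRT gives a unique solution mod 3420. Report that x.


Product of moduli M = 9 · 19 · 5 · 4 = 3420.
Merge one congruence at a time:
  Start: x ≡ 1 (mod 9).
  Combine with x ≡ 15 (mod 19); new modulus lcm = 171.
    Write x = 1 + 9·t and substitute into x ≡ 15 (mod 19): 9·t ≡ 15 − 1 = 14 (mod 19).
    The inverse of 9 mod 19 is 17 (since 9·17 = 153 = 8·19 + 1), so t ≡ 17·14 = 238 ≡ 10 (mod 19).
    Then x = 1 + 9·10 = 91, valid modulo lcm(9, 19) = 171: x ≡ 91 (mod 171).
  Combine with x ≡ 4 (mod 5); new modulus lcm = 855.
    Write x = 91 + 171·t and substitute into x ≡ 4 (mod 5): 171·t ≡ 4 − 91 = -87 (mod 5).
    Reduce coefficients mod 5: 1·t ≡ 3 (mod 5).
    So t ≡ 3 (mod 5).
    Then x = 91 + 171·3 = 604, valid modulo lcm(171, 5) = 855: x ≡ 604 (mod 855).
  Combine with x ≡ 3 (mod 4); new modulus lcm = 3420.
    Write x = 604 + 855·t and substitute into x ≡ 3 (mod 4): 855·t ≡ 3 − 604 = -601 (mod 4).
    Reduce coefficients mod 4: 3·t ≡ 3 (mod 4).
    The inverse of 3 mod 4 is 3 (since 3·3 = 9 = 2·4 + 1), so t ≡ 3·3 = 9 ≡ 1 (mod 4).
    Then x = 604 + 855·1 = 1459, valid modulo lcm(855, 4) = 3420: x ≡ 1459 (mod 3420).
Verify against each original: 1459 mod 9 = 1, 1459 mod 19 = 15, 1459 mod 5 = 4, 1459 mod 4 = 3.

x ≡ 1459 (mod 3420).


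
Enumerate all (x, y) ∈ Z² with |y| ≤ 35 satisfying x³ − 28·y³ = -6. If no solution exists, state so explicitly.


The equation is x³ - 28y³ = -6. For fixed y, x³ = 28·y³ − 6, so a solution requires the RHS to be a perfect cube.
Strategy: iterate y from -35 to 35, compute RHS = 28·y³ − 6, and check whether it is a (positive or negative) perfect cube.
Check small values of y:
  y = 0: RHS = -6 is not a perfect cube.
  y = 1: RHS = 22 is not a perfect cube.
  y = -1: RHS = -34 is not a perfect cube.
  y = 2: RHS = 218 is not a perfect cube.
  y = -2: RHS = -230 is not a perfect cube.
  y = 3: RHS = 750 is not a perfect cube.
  y = -3: RHS = -762 is not a perfect cube.
Continuing the search up to |y| = 35 finds no solutions either.
No (x, y) in the scanned range satisfies the equation.

No integer solutions with |y| ≤ 35.


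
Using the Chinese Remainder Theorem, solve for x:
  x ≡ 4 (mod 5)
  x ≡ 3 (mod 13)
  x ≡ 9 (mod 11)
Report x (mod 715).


Moduli 5, 13, 11 are pairwise coprime; by CRT there is a unique solution modulo M = 5 · 13 · 11 = 715.
Solve pairwise, accumulating the modulus:
  Start with x ≡ 4 (mod 5).
  Combine with x ≡ 3 (mod 13): since gcd(5, 13) = 1, we get a unique residue mod 65.
    Write x = 4 + 5·t and substitute into x ≡ 3 (mod 13): 5·t ≡ 3 − 4 = -1 (mod 13).
    Reduce coefficients mod 13: 5·t ≡ 12 (mod 13).
    The inverse of 5 mod 13 is 8 (since 5·8 = 40 = 3·13 + 1), so t ≡ 8·12 = 96 ≡ 5 (mod 13).
    Then x = 4 + 5·5 = 29, valid modulo lcm(5, 13) = 65: x ≡ 29 (mod 65).
  Combine with x ≡ 9 (mod 11): since gcd(65, 11) = 1, we get a unique residue mod 715.
    Write x = 29 + 65·t and substitute into x ≡ 9 (mod 11): 65·t ≡ 9 − 29 = -20 (mod 11).
    Reduce coefficients mod 11: 10·t ≡ 2 (mod 11).
    The inverse of 10 mod 11 is 10 (since 10·10 = 100 = 9·11 + 1), so t ≡ 10·2 = 20 ≡ 9 (mod 11).
    Then x = 29 + 65·9 = 614, valid modulo lcm(65, 11) = 715: x ≡ 614 (mod 715).
Verify: 614 mod 5 = 4 ✓, 614 mod 13 = 3 ✓, 614 mod 11 = 9 ✓.

x ≡ 614 (mod 715).


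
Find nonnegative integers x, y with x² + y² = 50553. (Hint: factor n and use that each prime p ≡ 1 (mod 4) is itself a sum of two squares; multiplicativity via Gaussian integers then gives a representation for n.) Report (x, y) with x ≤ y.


Step 1: Factor n = 50553 = 3^2 · 41 · 137.
Step 2: Check the mod-4 condition on each prime factor: 3 ≡ 3 (mod 4), exponent 2 (must be even); 41 ≡ 1 (mod 4), exponent 1; 137 ≡ 1 (mod 4), exponent 1.
All primes ≡ 3 (mod 4) appear to even exponent (or don't appear), so by the two-squares theorem n IS expressible as a sum of two squares.
Step 3: Build a representation. Group n = k² · m with k = 3 and m = 41 · 137 = 5617 (a product of primes ≡ 1 (mod 4)); a representation of m scales to one of n via (k·x)² + (k·y)² = k²(x² + y²). Each prime p ≡ 1 (mod 4) is itself a sum of two squares; find a² by testing p − a² for a perfect square:
  41: 41 − 1² = 40, 41 − 2² = 37, 41 − 3² = 32, 41 − 4² = 25 = 5² ⇒ 41 = 4² + 5².
  137: 137 − 1² = 136, 137 − 2² = 133, 137 − 3² = 128, 137 − 4² = 121 = 11² ⇒ 137 = 4² + 11².
  Combine using the Brahmagupta–Fibonacci identity (a² + b²)(c² + d²) = (ac − bd)² + (ad + bc)² = (ac + bd)² + (ad − bc)²:
  41 · 137 = 5617: from (4² + 5²)(4² + 11²), take (4·4 − 5·11, 4·11 + 5·4) = (16 − 55, 44 + 20) = (-39, 64); dropping signs (only squares matter) gives (39, 64); check 39² + 64² = 1521 + 4096 = 5617 ✓.
  Scale by k = 3: (3·39, 3·64) = (117, 192).
Step 4: Order so x ≤ y and verify: 117² + 192² = 13689 + 36864 = 50553 = n. ✓

n = 50553 = 117² + 192² (one valid representation with x ≤ y).


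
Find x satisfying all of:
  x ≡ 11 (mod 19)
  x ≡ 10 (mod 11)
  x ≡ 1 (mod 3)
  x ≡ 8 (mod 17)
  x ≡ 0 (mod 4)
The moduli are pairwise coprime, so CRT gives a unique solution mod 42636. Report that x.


Product of moduli M = 19 · 11 · 3 · 17 · 4 = 42636.
Merge one congruence at a time:
  Start: x ≡ 11 (mod 19).
  Combine with x ≡ 10 (mod 11); new modulus lcm = 209.
    Write x = 11 + 19·t and substitute into x ≡ 10 (mod 11): 19·t ≡ 10 − 11 = -1 (mod 11).
    Reduce coefficients mod 11: 8·t ≡ 10 (mod 11).
    The inverse of 8 mod 11 is 7 (since 8·7 = 56 = 5·11 + 1), so t ≡ 7·10 = 70 ≡ 4 (mod 11).
    Then x = 11 + 19·4 = 87, valid modulo lcm(19, 11) = 209: x ≡ 87 (mod 209).
  Combine with x ≡ 1 (mod 3); new modulus lcm = 627.
    Write x = 87 + 209·t and substitute into x ≡ 1 (mod 3): 209·t ≡ 1 − 87 = -86 (mod 3).
    Reduce coefficients mod 3: 2·t ≡ 1 (mod 3).
    The inverse of 2 mod 3 is 2 (since 2·2 = 4 = 1·3 + 1), so t ≡ 2·1 = 2 ≡ 2 (mod 3).
    Then x = 87 + 209·2 = 505, valid modulo lcm(209, 3) = 627: x ≡ 505 (mod 627).
  Combine with x ≡ 8 (mod 17); new modulus lcm = 10659.
    Write x = 505 + 627·t and substitute into x ≡ 8 (mod 17): 627·t ≡ 8 − 505 = -497 (mod 17).
    Reduce coefficients mod 17: 15·t ≡ 13 (mod 17).
    The inverse of 15 mod 17 is 8 (since 15·8 = 120 = 7·17 + 1), so t ≡ 8·13 = 104 ≡ 2 (mod 17).
    Then x = 505 + 627·2 = 1759, valid modulo lcm(627, 17) = 10659: x ≡ 1759 (mod 10659).
  Combine with x ≡ 0 (mod 4); new modulus lcm = 42636.
    Write x = 1759 + 10659·t and substitute into x ≡ 0 (mod 4): 10659·t ≡ 0 − 1759 = -1759 (mod 4).
    Reduce coefficients mod 4: 3·t ≡ 1 (mod 4).
    The inverse of 3 mod 4 is 3 (since 3·3 = 9 = 2·4 + 1), so t ≡ 3·1 = 3 ≡ 3 (mod 4).
    Then x = 1759 + 10659·3 = 33736, valid modulo lcm(10659, 4) = 42636: x ≡ 33736 (mod 42636).
Verify against each original: 33736 mod 19 = 11, 33736 mod 11 = 10, 33736 mod 3 = 1, 33736 mod 17 = 8, 33736 mod 4 = 0.

x ≡ 33736 (mod 42636).


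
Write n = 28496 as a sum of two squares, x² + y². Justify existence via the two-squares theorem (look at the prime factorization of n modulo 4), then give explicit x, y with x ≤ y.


Step 1: Factor n = 28496 = 2^4 · 13 · 137.
Step 2: Check the mod-4 condition on each prime factor: 2 = 2 (special); 13 ≡ 1 (mod 4), exponent 1; 137 ≡ 1 (mod 4), exponent 1.
All primes ≡ 3 (mod 4) appear to even exponent (or don't appear), so by the two-squares theorem n IS expressible as a sum of two squares.
Step 3: Build a representation. Group n = k² · m with k = 4 and m = 13 · 137 = 1781 (a product of primes ≡ 1 (mod 4)); a representation of m scales to one of n via (k·x)² + (k·y)² = k²(x² + y²). Each prime p ≡ 1 (mod 4) is itself a sum of two squares; find a² by testing p − a² for a perfect square:
  13: 13 − 1² = 12, 13 − 2² = 9 = 3² ⇒ 13 = 2² + 3².
  137: 137 − 1² = 136, 137 − 2² = 133, 137 − 3² = 128, 137 − 4² = 121 = 11² ⇒ 137 = 4² + 11².
  Combine using the Brahmagupta–Fibonacci identity (a² + b²)(c² + d²) = (ac − bd)² + (ad + bc)² = (ac + bd)² + (ad − bc)²:
  13 · 137 = 1781: from (2² + 3²)(4² + 11²), take (2·4 − 3·11, 2·11 + 3·4) = (8 − 33, 22 + 12) = (-25, 34); dropping signs (only squares matter) gives (25, 34); check 25² + 34² = 625 + 1156 = 1781 ✓.
  Scale by k = 4: (4·25, 4·34) = (100, 136).
Step 4: Order so x ≤ y and verify: 100² + 136² = 10000 + 18496 = 28496 = n. ✓

n = 28496 = 100² + 136² (one valid representation with x ≤ y).


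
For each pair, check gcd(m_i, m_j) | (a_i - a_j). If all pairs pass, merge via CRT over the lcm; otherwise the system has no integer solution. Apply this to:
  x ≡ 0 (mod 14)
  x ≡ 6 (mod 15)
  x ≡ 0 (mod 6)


Moduli 14, 15, 6 are not pairwise coprime, so CRT works modulo lcm(m_i) when all pairwise compatibility conditions hold.
Pairwise compatibility: gcd(m_i, m_j) must divide a_i - a_j for every pair.
Merge one congruence at a time:
  Start: x ≡ 0 (mod 14).
  Combine with x ≡ 6 (mod 15): gcd(14, 15) = 1; 6 - 0 = 6, which IS divisible by 1, so compatible.
    Write x = 0 + 14·t and substitute into x ≡ 6 (mod 15): 14·t ≡ 6 − 0 = 6 (mod 15).
    The inverse of 14 mod 15 is 14 (since 14·14 = 196 = 13·15 + 1), so t ≡ 14·6 = 84 ≡ 9 (mod 15).
    Then x = 0 + 14·9 = 126, valid modulo lcm(14, 15) = 210: x ≡ 126 (mod 210).
  Combine with x ≡ 0 (mod 6): gcd(210, 6) = 6; 0 - 126 = -126, which IS divisible by 6, so compatible.
    Write x = 126 + 210·t and substitute into x ≡ 0 (mod 6): 210·t ≡ 0 − 126 = -126 (mod 6).
    Divide the congruence (and modulus) by g = 6: 35·t ≡ -21 (mod 1).
    Modulo 1 every t works; take t = 0.
    Then x = 126 + 210·0 = 126, valid modulo lcm(210, 6) = 210: x ≡ 126 (mod 210).
Verify: 126 mod 14 = 0, 126 mod 15 = 6, 126 mod 6 = 0.

x ≡ 126 (mod 210).


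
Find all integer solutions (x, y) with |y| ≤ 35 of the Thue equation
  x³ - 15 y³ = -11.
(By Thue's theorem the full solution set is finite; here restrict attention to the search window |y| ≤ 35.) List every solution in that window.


The equation is x³ - 15y³ = -11. For fixed y, x³ = 15·y³ − 11, so a solution requires the RHS to be a perfect cube.
Strategy: iterate y from -35 to 35, compute RHS = 15·y³ − 11, and check whether it is a (positive or negative) perfect cube.
Check small values of y:
  y = 0: RHS = -11 is not a perfect cube.
  y = 1: RHS = 4 is not a perfect cube.
  y = -1: RHS = -26 is not a perfect cube.
  y = 2: RHS = 109 is not a perfect cube.
  y = -2: RHS = -131 is not a perfect cube.
  y = 3: RHS = 394 is not a perfect cube.
  y = -3: RHS = -416 is not a perfect cube.
Continuing the search up to |y| = 35 finds no solutions either.
No (x, y) in the scanned range satisfies the equation.

No integer solutions with |y| ≤ 35.


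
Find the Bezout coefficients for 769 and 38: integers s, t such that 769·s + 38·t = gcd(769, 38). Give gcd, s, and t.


Euclidean algorithm on (769, 38) — divide until remainder is 0:
  769 = 20 · 38 + 9
  38 = 4 · 9 + 2
  9 = 4 · 2 + 1
  2 = 2 · 1 + 0
gcd(769, 38) = 1.
Track Bezout coefficients alongside the remainders: start with r₀ = 769 = a·1 + b·0 (s = 1, t = 0) and r₁ = 38 = a·0 + b·1 (s = 0, t = 1); each new remainder r_{k+1} = r_{k-1} − q_k·r_k inherits s_{k+1} = s_{k-1} − q_k·s_k, t_{k+1} = t_{k-1} − q_k·t_k, so r_k = a·s_k + b·t_k at every step:
  q = 20: r = 9, s = 1 − 20·0 = 1, t = 0 − 20·1 = -20  (check: 769·1 + 38·(-20) = 9)
  q = 4: r = 2, s = 0 − 4·1 = -4, t = 1 − 4·(-20) = 81  (check: 769·(-4) + 38·81 = 2)
  q = 4: r = 1, s = 1 − 4·(-4) = 17, t = -20 − 4·81 = -344  (check: 769·17 + 38·(-344) = 1)
The row with r = 1 (the gcd) gives the Bezout coefficients s = 17, t = -344.
Result: 769 · (17) + 38 · (-344) = 1.

gcd(769, 38) = 1; s = 17, t = -344 (check: 769·17 + 38·(-344) = 1).


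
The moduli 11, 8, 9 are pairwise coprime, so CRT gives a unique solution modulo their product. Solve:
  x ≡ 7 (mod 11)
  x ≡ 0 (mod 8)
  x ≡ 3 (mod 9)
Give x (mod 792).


Moduli 11, 8, 9 are pairwise coprime; by CRT there is a unique solution modulo M = 11 · 8 · 9 = 792.
Solve pairwise, accumulating the modulus:
  Start with x ≡ 7 (mod 11).
  Combine with x ≡ 0 (mod 8): since gcd(11, 8) = 1, we get a unique residue mod 88.
    Write x = 7 + 11·t and substitute into x ≡ 0 (mod 8): 11·t ≡ 0 − 7 = -7 (mod 8).
    Reduce coefficients mod 8: 3·t ≡ 1 (mod 8).
    The inverse of 3 mod 8 is 3 (since 3·3 = 9 = 1·8 + 1), so t ≡ 3·1 = 3 ≡ 3 (mod 8).
    Then x = 7 + 11·3 = 40, valid modulo lcm(11, 8) = 88: x ≡ 40 (mod 88).
  Combine with x ≡ 3 (mod 9): since gcd(88, 9) = 1, we get a unique residue mod 792.
    Write x = 40 + 88·t and substitute into x ≡ 3 (mod 9): 88·t ≡ 3 − 40 = -37 (mod 9).
    Reduce coefficients mod 9: 7·t ≡ 8 (mod 9).
    The inverse of 7 mod 9 is 4 (since 7·4 = 28 = 3·9 + 1), so t ≡ 4·8 = 32 ≡ 5 (mod 9).
    Then x = 40 + 88·5 = 480, valid modulo lcm(88, 9) = 792: x ≡ 480 (mod 792).
Verify: 480 mod 11 = 7 ✓, 480 mod 8 = 0 ✓, 480 mod 9 = 3 ✓.

x ≡ 480 (mod 792).


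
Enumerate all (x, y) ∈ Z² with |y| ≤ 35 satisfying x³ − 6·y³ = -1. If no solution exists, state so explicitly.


The equation is x³ - 6y³ = -1. For fixed y, x³ = 6·y³ − 1, so a solution requires the RHS to be a perfect cube.
Strategy: iterate y from -35 to 35, compute RHS = 6·y³ − 1, and check whether it is a (positive or negative) perfect cube.
Check small values of y:
  y = 0: RHS = -1 = (-1)³ ⇒ x = -1 works.
  y = 1: RHS = 5 is not a perfect cube.
  y = -1: RHS = -7 is not a perfect cube.
  y = 2: RHS = 47 is not a perfect cube.
  y = -2: RHS = -49 is not a perfect cube.
  y = 3: RHS = 161 is not a perfect cube.
  y = -3: RHS = -163 is not a perfect cube.
Continuing the search up to |y| = 35 finds no further solutions beyond those listed.
Collected solutions: (-1, 0).

Solutions (with |y| ≤ 35): (-1, 0).


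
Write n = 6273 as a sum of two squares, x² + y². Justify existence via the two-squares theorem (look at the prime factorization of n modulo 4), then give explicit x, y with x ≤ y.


Step 1: Factor n = 6273 = 3^2 · 17 · 41.
Step 2: Check the mod-4 condition on each prime factor: 3 ≡ 3 (mod 4), exponent 2 (must be even); 17 ≡ 1 (mod 4), exponent 1; 41 ≡ 1 (mod 4), exponent 1.
All primes ≡ 3 (mod 4) appear to even exponent (or don't appear), so by the two-squares theorem n IS expressible as a sum of two squares.
Step 3: Build a representation. Group n = k² · m with k = 3 and m = 17 · 41 = 697 (a product of primes ≡ 1 (mod 4)); a representation of m scales to one of n via (k·x)² + (k·y)² = k²(x² + y²). Each prime p ≡ 1 (mod 4) is itself a sum of two squares; find a² by testing p − a² for a perfect square:
  17: 17 − 1² = 16 = 4² ⇒ 17 = 1² + 4².
  41: 41 − 1² = 40, 41 − 2² = 37, 41 − 3² = 32, 41 − 4² = 25 = 5² ⇒ 41 = 4² + 5².
  Combine using the Brahmagupta–Fibonacci identity (a² + b²)(c² + d²) = (ac − bd)² + (ad + bc)² = (ac + bd)² + (ad − bc)²:
  17 · 41 = 697: from (1² + 4²)(4² + 5²), take (1·4 − 4·5, 1·5 + 4·4) = (4 − 20, 5 + 16) = (-16, 21); dropping signs (only squares matter) gives (16, 21); check 16² + 21² = 256 + 441 = 697 ✓.
  Scale by k = 3: (3·16, 3·21) = (48, 63).
Step 4: Order so x ≤ y and verify: 48² + 63² = 2304 + 3969 = 6273 = n. ✓

n = 6273 = 48² + 63² (one valid representation with x ≤ y).


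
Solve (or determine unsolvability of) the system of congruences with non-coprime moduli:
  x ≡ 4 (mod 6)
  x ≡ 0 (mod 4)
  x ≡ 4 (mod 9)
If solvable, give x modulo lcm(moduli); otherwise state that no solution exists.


Moduli 6, 4, 9 are not pairwise coprime, so CRT works modulo lcm(m_i) when all pairwise compatibility conditions hold.
Pairwise compatibility: gcd(m_i, m_j) must divide a_i - a_j for every pair.
Merge one congruence at a time:
  Start: x ≡ 4 (mod 6).
  Combine with x ≡ 0 (mod 4): gcd(6, 4) = 2; 0 - 4 = -4, which IS divisible by 2, so compatible.
    Write x = 4 + 6·t and substitute into x ≡ 0 (mod 4): 6·t ≡ 0 − 4 = -4 (mod 4).
    Divide the congruence (and modulus) by g = 2: 3·t ≡ -2 (mod 2).
    Reduce coefficients mod 2: 1·t ≡ 0 (mod 2).
    So t ≡ 0 (mod 2).
    Then x = 4 + 6·0 = 4, valid modulo lcm(6, 4) = 12: x ≡ 4 (mod 12).
  Combine with x ≡ 4 (mod 9): gcd(12, 9) = 3; 4 - 4 = 0, which IS divisible by 3, so compatible.
    Write x = 4 + 12·t and substitute into x ≡ 4 (mod 9): 12·t ≡ 4 − 4 = 0 (mod 9).
    Divide the congruence (and modulus) by g = 3: 4·t ≡ 0 (mod 3).
    Reduce coefficients mod 3: 1·t ≡ 0 (mod 3).
    So t ≡ 0 (mod 3).
    Then x = 4 + 12·0 = 4, valid modulo lcm(12, 9) = 36: x ≡ 4 (mod 36).
Verify: 4 mod 6 = 4, 4 mod 4 = 0, 4 mod 9 = 4.

x ≡ 4 (mod 36).


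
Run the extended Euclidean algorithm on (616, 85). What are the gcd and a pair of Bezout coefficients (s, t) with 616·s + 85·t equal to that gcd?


Euclidean algorithm on (616, 85) — divide until remainder is 0:
  616 = 7 · 85 + 21
  85 = 4 · 21 + 1
  21 = 21 · 1 + 0
gcd(616, 85) = 1.
Track Bezout coefficients alongside the remainders: start with r₀ = 616 = a·1 + b·0 (s = 1, t = 0) and r₁ = 85 = a·0 + b·1 (s = 0, t = 1); each new remainder r_{k+1} = r_{k-1} − q_k·r_k inherits s_{k+1} = s_{k-1} − q_k·s_k, t_{k+1} = t_{k-1} − q_k·t_k, so r_k = a·s_k + b·t_k at every step:
  q = 7: r = 21, s = 1 − 7·0 = 1, t = 0 − 7·1 = -7  (check: 616·1 + 85·(-7) = 21)
  q = 4: r = 1, s = 0 − 4·1 = -4, t = 1 − 4·(-7) = 29  (check: 616·(-4) + 85·29 = 1)
The row with r = 1 (the gcd) gives the Bezout coefficients s = -4, t = 29.
Result: 616 · (-4) + 85 · (29) = 1.

gcd(616, 85) = 1; s = -4, t = 29 (check: 616·(-4) + 85·29 = 1).


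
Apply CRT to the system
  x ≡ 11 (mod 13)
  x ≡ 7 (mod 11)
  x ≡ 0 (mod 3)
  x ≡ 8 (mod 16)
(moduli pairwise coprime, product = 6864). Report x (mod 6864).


Product of moduli M = 13 · 11 · 3 · 16 = 6864.
Merge one congruence at a time:
  Start: x ≡ 11 (mod 13).
  Combine with x ≡ 7 (mod 11); new modulus lcm = 143.
    Write x = 11 + 13·t and substitute into x ≡ 7 (mod 11): 13·t ≡ 7 − 11 = -4 (mod 11).
    Reduce coefficients mod 11: 2·t ≡ 7 (mod 11).
    The inverse of 2 mod 11 is 6 (since 2·6 = 12 = 1·11 + 1), so t ≡ 6·7 = 42 ≡ 9 (mod 11).
    Then x = 11 + 13·9 = 128, valid modulo lcm(13, 11) = 143: x ≡ 128 (mod 143).
  Combine with x ≡ 0 (mod 3); new modulus lcm = 429.
    Write x = 128 + 143·t and substitute into x ≡ 0 (mod 3): 143·t ≡ 0 − 128 = -128 (mod 3).
    Reduce coefficients mod 3: 2·t ≡ 1 (mod 3).
    The inverse of 2 mod 3 is 2 (since 2·2 = 4 = 1·3 + 1), so t ≡ 2·1 = 2 ≡ 2 (mod 3).
    Then x = 128 + 143·2 = 414, valid modulo lcm(143, 3) = 429: x ≡ 414 (mod 429).
  Combine with x ≡ 8 (mod 16); new modulus lcm = 6864.
    Write x = 414 + 429·t and substitute into x ≡ 8 (mod 16): 429·t ≡ 8 − 414 = -406 (mod 16).
    Reduce coefficients mod 16: 13·t ≡ 10 (mod 16).
    The inverse of 13 mod 16 is 5 (since 13·5 = 65 = 4·16 + 1), so t ≡ 5·10 = 50 ≡ 2 (mod 16).
    Then x = 414 + 429·2 = 1272, valid modulo lcm(429, 16) = 6864: x ≡ 1272 (mod 6864).
Verify against each original: 1272 mod 13 = 11, 1272 mod 11 = 7, 1272 mod 3 = 0, 1272 mod 16 = 8.

x ≡ 1272 (mod 6864).


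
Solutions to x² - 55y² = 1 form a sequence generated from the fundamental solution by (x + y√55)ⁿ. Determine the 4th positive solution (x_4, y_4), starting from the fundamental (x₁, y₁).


Step 1: Find the fundamental solution (x₁, y₁) of x² - 55y² = 1.
  Expand √55 as a continued fraction. a₀ = ⌊√55⌋ = 7; iterate m_{k+1} = d_k·a_k − m_k, d_{k+1} = (55 − m_{k+1}²)/d_k, a_{k+1} = ⌊(a₀ + m_{k+1})/d_{k+1}⌋ (starting m₀ = 0, d₀ = 1), with convergents p_k = a_k·p_{k-1} + p_{k-2}, q_k = a_k·q_{k-1} + q_{k-2} (p₋₁ = 1, q₋₁ = 0):
  k = 0: a₀ = 7; p₀/q₀ = 7/1; p₀² − 55·q₀² = 49 − 55 = -6.
  k = 1: m = 7, d = 6, a = ⌊(7 + 7)/6⌋ = 2; p/q = (2·7 + 1)/(2·1 + 0) = 15/2; p² − 55·q² = 225 − 220 = 5.
  k = 2: m = 5, d = 5, a = ⌊(7 + 5)/5⌋ = 2; p/q = (2·15 + 7)/(2·2 + 1) = 37/5; p² − 55·q² = 1369 − 1375 = -6.
  k = 3: m = 5, d = 6, a = ⌊(7 + 5)/6⌋ = 2; p/q = (2·37 + 15)/(2·5 + 2) = 89/12; p² − 55·q² = 7921 − 7920 = 1.
  The first convergent with p² − 55·q² = 1 gives the fundamental solution (x₁, y₁) = (89, 12).
Step 2: Apply the recurrence (x_{n+1}, y_{n+1}) = (x₁x_n + 55y₁y_n, x₁y_n + y₁x_n) repeatedly.
  From (x_1, y_1) = (89, 12): x_2 = 89·89 + 55·12·12 = 15841; y_2 = 89·12 + 12·89 = 2136.
  From (x_2, y_2) = (15841, 2136): x_3 = 89·15841 + 55·12·2136 = 2819609; y_3 = 89·2136 + 12·15841 = 380196.
  From (x_3, y_3) = (2819609, 380196): x_4 = 89·2819609 + 55·12·380196 = 501874561; y_4 = 89·380196 + 12·2819609 = 67672752.
Step 3: Verify x_4² - 55·y_4² = 251878074978942721 - 251878074978942720 = 1 (should be 1). ✓

(x_1, y_1) = (89, 12); (x_4, y_4) = (501874561, 67672752).


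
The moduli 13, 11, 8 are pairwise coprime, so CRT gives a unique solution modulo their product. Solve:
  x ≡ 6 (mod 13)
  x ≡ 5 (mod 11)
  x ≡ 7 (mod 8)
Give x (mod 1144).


Moduli 13, 11, 8 are pairwise coprime; by CRT there is a unique solution modulo M = 13 · 11 · 8 = 1144.
Solve pairwise, accumulating the modulus:
  Start with x ≡ 6 (mod 13).
  Combine with x ≡ 5 (mod 11): since gcd(13, 11) = 1, we get a unique residue mod 143.
    Write x = 6 + 13·t and substitute into x ≡ 5 (mod 11): 13·t ≡ 5 − 6 = -1 (mod 11).
    Reduce coefficients mod 11: 2·t ≡ 10 (mod 11).
    The inverse of 2 mod 11 is 6 (since 2·6 = 12 = 1·11 + 1), so t ≡ 6·10 = 60 ≡ 5 (mod 11).
    Then x = 6 + 13·5 = 71, valid modulo lcm(13, 11) = 143: x ≡ 71 (mod 143).
  Combine with x ≡ 7 (mod 8): since gcd(143, 8) = 1, we get a unique residue mod 1144.
    Write x = 71 + 143·t and substitute into x ≡ 7 (mod 8): 143·t ≡ 7 − 71 = -64 (mod 8).
    Reduce coefficients mod 8: 7·t ≡ 0 (mod 8).
    The inverse of 7 mod 8 is 7 (since 7·7 = 49 = 6·8 + 1), so t ≡ 7·0 = 0 ≡ 0 (mod 8).
    Then x = 71 + 143·0 = 71, valid modulo lcm(143, 8) = 1144: x ≡ 71 (mod 1144).
Verify: 71 mod 13 = 6 ✓, 71 mod 11 = 5 ✓, 71 mod 8 = 7 ✓.

x ≡ 71 (mod 1144).


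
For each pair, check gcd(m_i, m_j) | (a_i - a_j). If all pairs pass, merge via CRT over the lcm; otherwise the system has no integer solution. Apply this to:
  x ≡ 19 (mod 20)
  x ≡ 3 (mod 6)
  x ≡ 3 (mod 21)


Moduli 20, 6, 21 are not pairwise coprime, so CRT works modulo lcm(m_i) when all pairwise compatibility conditions hold.
Pairwise compatibility: gcd(m_i, m_j) must divide a_i - a_j for every pair.
Merge one congruence at a time:
  Start: x ≡ 19 (mod 20).
  Combine with x ≡ 3 (mod 6): gcd(20, 6) = 2; 3 - 19 = -16, which IS divisible by 2, so compatible.
    Write x = 19 + 20·t and substitute into x ≡ 3 (mod 6): 20·t ≡ 3 − 19 = -16 (mod 6).
    Divide the congruence (and modulus) by g = 2: 10·t ≡ -8 (mod 3).
    Reduce coefficients mod 3: 1·t ≡ 1 (mod 3).
    So t ≡ 1 (mod 3).
    Then x = 19 + 20·1 = 39, valid modulo lcm(20, 6) = 60: x ≡ 39 (mod 60).
  Combine with x ≡ 3 (mod 21): gcd(60, 21) = 3; 3 - 39 = -36, which IS divisible by 3, so compatible.
    Write x = 39 + 60·t and substitute into x ≡ 3 (mod 21): 60·t ≡ 3 − 39 = -36 (mod 21).
    Divide the congruence (and modulus) by g = 3: 20·t ≡ -12 (mod 7).
    Reduce coefficients mod 7: 6·t ≡ 2 (mod 7).
    The inverse of 6 mod 7 is 6 (since 6·6 = 36 = 5·7 + 1), so t ≡ 6·2 = 12 ≡ 5 (mod 7).
    Then x = 39 + 60·5 = 339, valid modulo lcm(60, 21) = 420: x ≡ 339 (mod 420).
Verify: 339 mod 20 = 19, 339 mod 6 = 3, 339 mod 21 = 3.

x ≡ 339 (mod 420).


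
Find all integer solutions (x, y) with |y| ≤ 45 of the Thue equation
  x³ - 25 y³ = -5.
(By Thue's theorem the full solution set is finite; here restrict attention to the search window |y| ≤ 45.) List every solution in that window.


The equation is x³ - 25y³ = -5. For fixed y, x³ = 25·y³ − 5, so a solution requires the RHS to be a perfect cube.
Strategy: iterate y from -45 to 45, compute RHS = 25·y³ − 5, and check whether it is a (positive or negative) perfect cube.
Check small values of y:
  y = 0: RHS = -5 is not a perfect cube.
  y = 1: RHS = 20 is not a perfect cube.
  y = -1: RHS = -30 is not a perfect cube.
  y = 2: RHS = 195 is not a perfect cube.
  y = -2: RHS = -205 is not a perfect cube.
  y = 3: RHS = 670 is not a perfect cube.
  y = -3: RHS = -680 is not a perfect cube.
Continuing the search up to |y| = 45 finds no solutions either.
No (x, y) in the scanned range satisfies the equation.

No integer solutions with |y| ≤ 45.


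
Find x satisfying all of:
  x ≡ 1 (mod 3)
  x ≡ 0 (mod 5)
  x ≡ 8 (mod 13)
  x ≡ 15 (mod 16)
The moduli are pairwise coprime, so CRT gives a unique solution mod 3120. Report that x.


Product of moduli M = 3 · 5 · 13 · 16 = 3120.
Merge one congruence at a time:
  Start: x ≡ 1 (mod 3).
  Combine with x ≡ 0 (mod 5); new modulus lcm = 15.
    Write x = 1 + 3·t and substitute into x ≡ 0 (mod 5): 3·t ≡ 0 − 1 = -1 (mod 5).
    Reduce coefficients mod 5: 3·t ≡ 4 (mod 5).
    The inverse of 3 mod 5 is 2 (since 3·2 = 6 = 1·5 + 1), so t ≡ 2·4 = 8 ≡ 3 (mod 5).
    Then x = 1 + 3·3 = 10, valid modulo lcm(3, 5) = 15: x ≡ 10 (mod 15).
  Combine with x ≡ 8 (mod 13); new modulus lcm = 195.
    Write x = 10 + 15·t and substitute into x ≡ 8 (mod 13): 15·t ≡ 8 − 10 = -2 (mod 13).
    Reduce coefficients mod 13: 2·t ≡ 11 (mod 13).
    The inverse of 2 mod 13 is 7 (since 2·7 = 14 = 1·13 + 1), so t ≡ 7·11 = 77 ≡ 12 (mod 13).
    Then x = 10 + 15·12 = 190, valid modulo lcm(15, 13) = 195: x ≡ 190 (mod 195).
  Combine with x ≡ 15 (mod 16); new modulus lcm = 3120.
    Write x = 190 + 195·t and substitute into x ≡ 15 (mod 16): 195·t ≡ 15 − 190 = -175 (mod 16).
    Reduce coefficients mod 16: 3·t ≡ 1 (mod 16).
    The inverse of 3 mod 16 is 11 (since 3·11 = 33 = 2·16 + 1), so t ≡ 11·1 = 11 ≡ 11 (mod 16).
    Then x = 190 + 195·11 = 2335, valid modulo lcm(195, 16) = 3120: x ≡ 2335 (mod 3120).
Verify against each original: 2335 mod 3 = 1, 2335 mod 5 = 0, 2335 mod 13 = 8, 2335 mod 16 = 15.

x ≡ 2335 (mod 3120).


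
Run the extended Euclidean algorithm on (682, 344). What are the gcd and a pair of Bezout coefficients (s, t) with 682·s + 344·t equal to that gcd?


Euclidean algorithm on (682, 344) — divide until remainder is 0:
  682 = 1 · 344 + 338
  344 = 1 · 338 + 6
  338 = 56 · 6 + 2
  6 = 3 · 2 + 0
gcd(682, 344) = 2.
Track Bezout coefficients alongside the remainders: start with r₀ = 682 = a·1 + b·0 (s = 1, t = 0) and r₁ = 344 = a·0 + b·1 (s = 0, t = 1); each new remainder r_{k+1} = r_{k-1} − q_k·r_k inherits s_{k+1} = s_{k-1} − q_k·s_k, t_{k+1} = t_{k-1} − q_k·t_k, so r_k = a·s_k + b·t_k at every step:
  q = 1: r = 338, s = 1 − 1·0 = 1, t = 0 − 1·1 = -1  (check: 682·1 + 344·(-1) = 338)
  q = 1: r = 6, s = 0 − 1·1 = -1, t = 1 − 1·(-1) = 2  (check: 682·(-1) + 344·2 = 6)
  q = 56: r = 2, s = 1 − 56·(-1) = 57, t = -1 − 56·2 = -113  (check: 682·57 + 344·(-113) = 2)
The row with r = 2 (the gcd) gives the Bezout coefficients s = 57, t = -113.
Result: 682 · (57) + 344 · (-113) = 2.

gcd(682, 344) = 2; s = 57, t = -113 (check: 682·57 + 344·(-113) = 2).


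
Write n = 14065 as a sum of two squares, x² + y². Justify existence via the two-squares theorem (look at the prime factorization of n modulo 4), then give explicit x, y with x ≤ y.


Step 1: Factor n = 14065 = 5 · 29 · 97.
Step 2: Check the mod-4 condition on each prime factor: 5 ≡ 1 (mod 4), exponent 1; 29 ≡ 1 (mod 4), exponent 1; 97 ≡ 1 (mod 4), exponent 1.
All primes ≡ 3 (mod 4) appear to even exponent (or don't appear), so by the two-squares theorem n IS expressible as a sum of two squares.
Step 3: Build a representation. Here n = 5 · 29 · 97 is a product of primes ≡ 1 (mod 4). Each prime p ≡ 1 (mod 4) is itself a sum of two squares; find a² by testing p − a² for a perfect square:
  5: 5 − 1² = 4 = 2² ⇒ 5 = 1² + 2².
  29: 29 − 1² = 28, 29 − 2² = 25 = 5² ⇒ 29 = 2² + 5².
  97: 97 − 1² = 96, 97 − 2² = 93, 97 − 3² = 88, 97 − 4² = 81 = 9² ⇒ 97 = 4² + 9².
  Combine using the Brahmagupta–Fibonacci identity (a² + b²)(c² + d²) = (ac − bd)² + (ad + bc)² = (ac + bd)² + (ad − bc)²:
  5 · 29 = 145: from (1² + 2²)(2² + 5²), take (1·2 − 2·5, 1·5 + 2·2) = (2 − 10, 5 + 4) = (-8, 9); dropping signs (only squares matter) gives (8, 9); check 8² + 9² = 64 + 81 = 145 ✓.
  145 · 97 = 14065: from (8² + 9²)(4² + 9²), take (8·4 − 9·9, 8·9 + 9·4) = (32 − 81, 72 + 36) = (-49, 108); dropping signs (only squares matter) gives (49, 108); check 49² + 108² = 2401 + 11664 = 14065 ✓.
Step 4: Order so x ≤ y and verify: 49² + 108² = 2401 + 11664 = 14065 = n. ✓

n = 14065 = 49² + 108² (one valid representation with x ≤ y).


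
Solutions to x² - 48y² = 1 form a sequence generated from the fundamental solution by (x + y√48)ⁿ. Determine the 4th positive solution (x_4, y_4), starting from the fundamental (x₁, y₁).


Step 1: Find the fundamental solution (x₁, y₁) of x² - 48y² = 1.
  Expand √48 as a continued fraction. a₀ = ⌊√48⌋ = 6; iterate m_{k+1} = d_k·a_k − m_k, d_{k+1} = (48 − m_{k+1}²)/d_k, a_{k+1} = ⌊(a₀ + m_{k+1})/d_{k+1}⌋ (starting m₀ = 0, d₀ = 1), with convergents p_k = a_k·p_{k-1} + p_{k-2}, q_k = a_k·q_{k-1} + q_{k-2} (p₋₁ = 1, q₋₁ = 0):
  k = 0: a₀ = 6; p₀/q₀ = 6/1; p₀² − 48·q₀² = 36 − 48 = -12.
  k = 1: m = 6, d = 12, a = ⌊(6 + 6)/12⌋ = 1; p/q = (1·6 + 1)/(1·1 + 0) = 7/1; p² − 48·q² = 49 − 48 = 1.
  The first convergent with p² − 48·q² = 1 gives the fundamental solution (x₁, y₁) = (7, 1).
Step 2: Apply the recurrence (x_{n+1}, y_{n+1}) = (x₁x_n + 48y₁y_n, x₁y_n + y₁x_n) repeatedly.
  From (x_1, y_1) = (7, 1): x_2 = 7·7 + 48·1·1 = 97; y_2 = 7·1 + 1·7 = 14.
  From (x_2, y_2) = (97, 14): x_3 = 7·97 + 48·1·14 = 1351; y_3 = 7·14 + 1·97 = 195.
  From (x_3, y_3) = (1351, 195): x_4 = 7·1351 + 48·1·195 = 18817; y_4 = 7·195 + 1·1351 = 2716.
Step 3: Verify x_4² - 48·y_4² = 354079489 - 354079488 = 1 (should be 1). ✓

(x_1, y_1) = (7, 1); (x_4, y_4) = (18817, 2716).


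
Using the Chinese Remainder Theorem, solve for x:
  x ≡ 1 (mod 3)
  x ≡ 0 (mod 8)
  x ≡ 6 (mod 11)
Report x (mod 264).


Moduli 3, 8, 11 are pairwise coprime; by CRT there is a unique solution modulo M = 3 · 8 · 11 = 264.
Solve pairwise, accumulating the modulus:
  Start with x ≡ 1 (mod 3).
  Combine with x ≡ 0 (mod 8): since gcd(3, 8) = 1, we get a unique residue mod 24.
    Write x = 1 + 3·t and substitute into x ≡ 0 (mod 8): 3·t ≡ 0 − 1 = -1 (mod 8).
    Reduce coefficients mod 8: 3·t ≡ 7 (mod 8).
    The inverse of 3 mod 8 is 3 (since 3·3 = 9 = 1·8 + 1), so t ≡ 3·7 = 21 ≡ 5 (mod 8).
    Then x = 1 + 3·5 = 16, valid modulo lcm(3, 8) = 24: x ≡ 16 (mod 24).
  Combine with x ≡ 6 (mod 11): since gcd(24, 11) = 1, we get a unique residue mod 264.
    Write x = 16 + 24·t and substitute into x ≡ 6 (mod 11): 24·t ≡ 6 − 16 = -10 (mod 11).
    Reduce coefficients mod 11: 2·t ≡ 1 (mod 11).
    The inverse of 2 mod 11 is 6 (since 2·6 = 12 = 1·11 + 1), so t ≡ 6·1 = 6 ≡ 6 (mod 11).
    Then x = 16 + 24·6 = 160, valid modulo lcm(24, 11) = 264: x ≡ 160 (mod 264).
Verify: 160 mod 3 = 1 ✓, 160 mod 8 = 0 ✓, 160 mod 11 = 6 ✓.

x ≡ 160 (mod 264).


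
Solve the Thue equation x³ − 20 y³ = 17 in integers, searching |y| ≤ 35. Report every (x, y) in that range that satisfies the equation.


The equation is x³ - 20y³ = 17. For fixed y, x³ = 20·y³ + 17, so a solution requires the RHS to be a perfect cube.
Strategy: iterate y from -35 to 35, compute RHS = 20·y³ + 17, and check whether it is a (positive or negative) perfect cube.
Check small values of y:
  y = 0: RHS = 17 is not a perfect cube.
  y = 1: RHS = 37 is not a perfect cube.
  y = -1: RHS = -3 is not a perfect cube.
  y = 2: RHS = 177 is not a perfect cube.
  y = -2: RHS = -143 is not a perfect cube.
  y = 3: RHS = 557 is not a perfect cube.
  y = -3: RHS = -523 is not a perfect cube.
Continuing the search up to |y| = 35 finds no solutions either.
No (x, y) in the scanned range satisfies the equation.

No integer solutions with |y| ≤ 35.


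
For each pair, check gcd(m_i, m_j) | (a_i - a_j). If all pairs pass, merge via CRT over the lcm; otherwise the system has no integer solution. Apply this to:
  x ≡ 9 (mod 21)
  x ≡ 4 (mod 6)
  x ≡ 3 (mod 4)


Moduli 21, 6, 4 are not pairwise coprime, so CRT works modulo lcm(m_i) when all pairwise compatibility conditions hold.
Pairwise compatibility: gcd(m_i, m_j) must divide a_i - a_j for every pair.
Merge one congruence at a time:
  Start: x ≡ 9 (mod 21).
  Combine with x ≡ 4 (mod 6): gcd(21, 6) = 3, and 4 - 9 = -5 is NOT divisible by 3.
    ⇒ system is inconsistent (no integer solution).

No solution (the system is inconsistent).


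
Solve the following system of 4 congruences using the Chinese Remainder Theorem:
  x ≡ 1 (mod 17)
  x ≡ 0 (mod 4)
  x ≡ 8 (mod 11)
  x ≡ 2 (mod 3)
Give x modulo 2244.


Product of moduli M = 17 · 4 · 11 · 3 = 2244.
Merge one congruence at a time:
  Start: x ≡ 1 (mod 17).
  Combine with x ≡ 0 (mod 4); new modulus lcm = 68.
    Write x = 1 + 17·t and substitute into x ≡ 0 (mod 4): 17·t ≡ 0 − 1 = -1 (mod 4).
    Reduce coefficients mod 4: 1·t ≡ 3 (mod 4).
    So t ≡ 3 (mod 4).
    Then x = 1 + 17·3 = 52, valid modulo lcm(17, 4) = 68: x ≡ 52 (mod 68).
  Combine with x ≡ 8 (mod 11); new modulus lcm = 748.
    Write x = 52 + 68·t and substitute into x ≡ 8 (mod 11): 68·t ≡ 8 − 52 = -44 (mod 11).
    Reduce coefficients mod 11: 2·t ≡ 0 (mod 11).
    The inverse of 2 mod 11 is 6 (since 2·6 = 12 = 1·11 + 1), so t ≡ 6·0 = 0 ≡ 0 (mod 11).
    Then x = 52 + 68·0 = 52, valid modulo lcm(68, 11) = 748: x ≡ 52 (mod 748).
  Combine with x ≡ 2 (mod 3); new modulus lcm = 2244.
    Write x = 52 + 748·t and substitute into x ≡ 2 (mod 3): 748·t ≡ 2 − 52 = -50 (mod 3).
    Reduce coefficients mod 3: 1·t ≡ 1 (mod 3).
    So t ≡ 1 (mod 3).
    Then x = 52 + 748·1 = 800, valid modulo lcm(748, 3) = 2244: x ≡ 800 (mod 2244).
Verify against each original: 800 mod 17 = 1, 800 mod 4 = 0, 800 mod 11 = 8, 800 mod 3 = 2.

x ≡ 800 (mod 2244).


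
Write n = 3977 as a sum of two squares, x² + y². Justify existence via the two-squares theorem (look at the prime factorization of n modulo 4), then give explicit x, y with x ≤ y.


Step 1: Factor n = 3977 = 41 · 97.
Step 2: Check the mod-4 condition on each prime factor: 41 ≡ 1 (mod 4), exponent 1; 97 ≡ 1 (mod 4), exponent 1.
All primes ≡ 3 (mod 4) appear to even exponent (or don't appear), so by the two-squares theorem n IS expressible as a sum of two squares.
Step 3: Build a representation. Here n = 41 · 97 is a product of primes ≡ 1 (mod 4). Each prime p ≡ 1 (mod 4) is itself a sum of two squares; find a² by testing p − a² for a perfect square:
  41: 41 − 1² = 40, 41 − 2² = 37, 41 − 3² = 32, 41 − 4² = 25 = 5² ⇒ 41 = 4² + 5².
  97: 97 − 1² = 96, 97 − 2² = 93, 97 − 3² = 88, 97 − 4² = 81 = 9² ⇒ 97 = 4² + 9².
  Combine using the Brahmagupta–Fibonacci identity (a² + b²)(c² + d²) = (ac − bd)² + (ad + bc)² = (ac + bd)² + (ad − bc)²:
  41 · 97 = 3977: from (4² + 5²)(4² + 9²), take (4·4 − 5·9, 4·9 + 5·4) = (16 − 45, 36 + 20) = (-29, 56); dropping signs (only squares matter) gives (29, 56); check 29² + 56² = 841 + 3136 = 3977 ✓.
Step 4: Order so x ≤ y and verify: 29² + 56² = 841 + 3136 = 3977 = n. ✓

n = 3977 = 29² + 56² (one valid representation with x ≤ y).


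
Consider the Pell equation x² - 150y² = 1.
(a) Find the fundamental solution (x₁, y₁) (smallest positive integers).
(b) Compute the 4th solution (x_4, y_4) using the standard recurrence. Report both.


Step 1: Find the fundamental solution (x₁, y₁) of x² - 150y² = 1.
  Expand √150 as a continued fraction. a₀ = ⌊√150⌋ = 12; iterate m_{k+1} = d_k·a_k − m_k, d_{k+1} = (150 − m_{k+1}²)/d_k, a_{k+1} = ⌊(a₀ + m_{k+1})/d_{k+1}⌋ (starting m₀ = 0, d₀ = 1), with convergents p_k = a_k·p_{k-1} + p_{k-2}, q_k = a_k·q_{k-1} + q_{k-2} (p₋₁ = 1, q₋₁ = 0):
  k = 0: a₀ = 12; p₀/q₀ = 12/1; p₀² − 150·q₀² = 144 − 150 = -6.
  k = 1: m = 12, d = 6, a = ⌊(12 + 12)/6⌋ = 4; p/q = (4·12 + 1)/(4·1 + 0) = 49/4; p² − 150·q² = 2401 − 2400 = 1.
  The first convergent with p² − 150·q² = 1 gives the fundamental solution (x₁, y₁) = (49, 4).
Step 2: Apply the recurrence (x_{n+1}, y_{n+1}) = (x₁x_n + 150y₁y_n, x₁y_n + y₁x_n) repeatedly.
  From (x_1, y_1) = (49, 4): x_2 = 49·49 + 150·4·4 = 4801; y_2 = 49·4 + 4·49 = 392.
  From (x_2, y_2) = (4801, 392): x_3 = 49·4801 + 150·4·392 = 470449; y_3 = 49·392 + 4·4801 = 38412.
  From (x_3, y_3) = (470449, 38412): x_4 = 49·470449 + 150·4·38412 = 46099201; y_4 = 49·38412 + 4·470449 = 3763984.
Step 3: Verify x_4² - 150·y_4² = 2125136332838401 - 2125136332838400 = 1 (should be 1). ✓

(x_1, y_1) = (49, 4); (x_4, y_4) = (46099201, 3763984).


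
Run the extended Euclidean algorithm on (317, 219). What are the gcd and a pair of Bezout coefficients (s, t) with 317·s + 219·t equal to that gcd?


Euclidean algorithm on (317, 219) — divide until remainder is 0:
  317 = 1 · 219 + 98
  219 = 2 · 98 + 23
  98 = 4 · 23 + 6
  23 = 3 · 6 + 5
  6 = 1 · 5 + 1
  5 = 5 · 1 + 0
gcd(317, 219) = 1.
Track Bezout coefficients alongside the remainders: start with r₀ = 317 = a·1 + b·0 (s = 1, t = 0) and r₁ = 219 = a·0 + b·1 (s = 0, t = 1); each new remainder r_{k+1} = r_{k-1} − q_k·r_k inherits s_{k+1} = s_{k-1} − q_k·s_k, t_{k+1} = t_{k-1} − q_k·t_k, so r_k = a·s_k + b·t_k at every step:
  q = 1: r = 98, s = 1 − 1·0 = 1, t = 0 − 1·1 = -1  (check: 317·1 + 219·(-1) = 98)
  q = 2: r = 23, s = 0 − 2·1 = -2, t = 1 − 2·(-1) = 3  (check: 317·(-2) + 219·3 = 23)
  q = 4: r = 6, s = 1 − 4·(-2) = 9, t = -1 − 4·3 = -13  (check: 317·9 + 219·(-13) = 6)
  q = 3: r = 5, s = -2 − 3·9 = -29, t = 3 − 3·(-13) = 42  (check: 317·(-29) + 219·42 = 5)
  q = 1: r = 1, s = 9 − 1·(-29) = 38, t = -13 − 1·42 = -55  (check: 317·38 + 219·(-55) = 1)
The row with r = 1 (the gcd) gives the Bezout coefficients s = 38, t = -55.
Result: 317 · (38) + 219 · (-55) = 1.

gcd(317, 219) = 1; s = 38, t = -55 (check: 317·38 + 219·(-55) = 1).


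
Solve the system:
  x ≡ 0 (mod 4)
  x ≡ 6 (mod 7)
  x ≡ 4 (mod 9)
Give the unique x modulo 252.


Moduli 4, 7, 9 are pairwise coprime; by CRT there is a unique solution modulo M = 4 · 7 · 9 = 252.
Solve pairwise, accumulating the modulus:
  Start with x ≡ 0 (mod 4).
  Combine with x ≡ 6 (mod 7): since gcd(4, 7) = 1, we get a unique residue mod 28.
    Write x = 0 + 4·t and substitute into x ≡ 6 (mod 7): 4·t ≡ 6 − 0 = 6 (mod 7).
    The inverse of 4 mod 7 is 2 (since 4·2 = 8 = 1·7 + 1), so t ≡ 2·6 = 12 ≡ 5 (mod 7).
    Then x = 0 + 4·5 = 20, valid modulo lcm(4, 7) = 28: x ≡ 20 (mod 28).
  Combine with x ≡ 4 (mod 9): since gcd(28, 9) = 1, we get a unique residue mod 252.
    Write x = 20 + 28·t and substitute into x ≡ 4 (mod 9): 28·t ≡ 4 − 20 = -16 (mod 9).
    Reduce coefficients mod 9: 1·t ≡ 2 (mod 9).
    So t ≡ 2 (mod 9).
    Then x = 20 + 28·2 = 76, valid modulo lcm(28, 9) = 252: x ≡ 76 (mod 252).
Verify: 76 mod 4 = 0 ✓, 76 mod 7 = 6 ✓, 76 mod 9 = 4 ✓.

x ≡ 76 (mod 252).


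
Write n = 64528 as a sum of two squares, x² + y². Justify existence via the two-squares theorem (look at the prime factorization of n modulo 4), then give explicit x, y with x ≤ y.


Step 1: Factor n = 64528 = 2^4 · 37 · 109.
Step 2: Check the mod-4 condition on each prime factor: 2 = 2 (special); 37 ≡ 1 (mod 4), exponent 1; 109 ≡ 1 (mod 4), exponent 1.
All primes ≡ 3 (mod 4) appear to even exponent (or don't appear), so by the two-squares theorem n IS expressible as a sum of two squares.
Step 3: Build a representation. Group n = k² · m with k = 4 and m = 37 · 109 = 4033 (a product of primes ≡ 1 (mod 4)); a representation of m scales to one of n via (k·x)² + (k·y)² = k²(x² + y²). Each prime p ≡ 1 (mod 4) is itself a sum of two squares; find a² by testing p − a² for a perfect square:
  37: 37 − 1² = 36 = 6² ⇒ 37 = 1² + 6².
  109: 109 − 1² = 108, 109 − 2² = 105, 109 − 3² = 100 = 10² ⇒ 109 = 3² + 10².
  Combine using the Brahmagupta–Fibonacci identity (a² + b²)(c² + d²) = (ac − bd)² + (ad + bc)² = (ac + bd)² + (ad − bc)²:
  37 · 109 = 4033: from (1² + 6²)(3² + 10²), take (1·3 − 6·10, 1·10 + 6·3) = (3 − 60, 10 + 18) = (-57, 28); dropping signs (only squares matter) gives (57, 28); check 57² + 28² = 3249 + 784 = 4033 ✓.
  Scale by k = 4: (4·57, 4·28) = (228, 112).
Step 4: Order so x ≤ y and verify: 112² + 228² = 12544 + 51984 = 64528 = n. ✓

n = 64528 = 112² + 228² (one valid representation with x ≤ y).
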